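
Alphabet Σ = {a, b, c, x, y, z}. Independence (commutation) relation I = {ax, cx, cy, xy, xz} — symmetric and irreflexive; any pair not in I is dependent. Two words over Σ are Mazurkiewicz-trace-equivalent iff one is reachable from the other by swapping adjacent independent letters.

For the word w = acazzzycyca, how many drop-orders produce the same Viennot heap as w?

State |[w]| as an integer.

0(a) covers ∅
1(c) covers 0:a
2(a) covers 1:c
3(z) covers 2:a
4(z) covers 3:z
5(z) covers 4:z
6(y) covers 5:z
7(c) covers 5:z
8(y) covers 6:y
9(c) covers 7:c
10(a) covers 8:y, 9:c
floor of heap: 0:a
completions by unplaced set U, small U first (add the entries for U minus each lowest piece of U):
  |U|=1: {10}:1
  |U|=2: {8,10}:1  {9,10}:1
  |U|=3: {6,8,10}:1  {7,9,10}:1  {8,9,10}:2
  |U|=4: {6,8,9,10}:3  {7,8,9,10}:3
  |U|=5: {6,7,8,9,10}:6
  |U|=6: {5,6,7,8,9,10}:6
  |U|=7: {4,5,6,7,8,9,10}:6
  |U|=8: {3,4,5,6,7,8,9,10}:6
  |U|=9: {2,3,4,5,6,7,8,9,10}:6
  start at 0(a): 6

6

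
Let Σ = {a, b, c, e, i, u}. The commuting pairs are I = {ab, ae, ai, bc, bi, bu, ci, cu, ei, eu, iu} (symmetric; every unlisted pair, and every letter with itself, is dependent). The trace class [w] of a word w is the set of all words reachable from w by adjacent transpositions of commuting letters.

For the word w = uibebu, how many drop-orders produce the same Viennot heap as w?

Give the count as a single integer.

60

piece 0:u — minimal
piece 1:i — minimal
piece 2:b — minimal
piece 3:e rests on {2:b}
piece 4:b rests on {3:e}
piece 5:u rests on {0:u}
minimal pieces: {0:u, 1:i, 2:b}
ways to finish when only these pieces remain (= sum over removing one remaining piece with nothing left below it):
  1 left: {1}→1  {4}→1  {5}→1
  2 left: {0,5}→1  {1,4}→2  {1,5}→2  {3,4}→1  {4,5}→2
  3 left: {0,1,5}→3  {0,4,5}→3  {1,3,4}→3  {1,4,5}→6  {2,3,4}→1  {3,4,5}→3
  4 left: {0,1,4,5}→12  {0,3,4,5}→6  {1,2,3,4}→4  {1,3,4,5}→12  {2,3,4,5}→4
  placing 0:u first → 20 extensions
  placing 1:i first → 10 extensions
  placing 2:b first → 30 extensions
total linear extensions = 60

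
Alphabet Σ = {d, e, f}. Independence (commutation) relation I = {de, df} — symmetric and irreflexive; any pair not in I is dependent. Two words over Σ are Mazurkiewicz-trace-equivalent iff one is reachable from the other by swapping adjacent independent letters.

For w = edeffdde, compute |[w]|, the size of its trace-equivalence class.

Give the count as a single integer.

56

piece 0:e — minimal
piece 1:d — minimal
piece 2:e rests on {0:e}
piece 3:f rests on {2:e}
piece 4:f rests on {3:f}
piece 5:d rests on {1:d}
piece 6:d rests on {5:d}
piece 7:e rests on {4:f}
minimal pieces: {0:e, 1:d}
ways to finish when only these pieces remain (= sum over removing one remaining piece with nothing left below it):
  1 left: {6}→1  {7}→1
  2 left: {4,7}→1  {5,6}→1  {6,7}→2
  3 left: {1,5,6}→1  {3,4,7}→1  {4,6,7}→3  {5,6,7}→3
  4 left: {1,5,6,7}→4  {2,3,4,7}→1  {3,4,6,7}→4  {4,5,6,7}→6
  5 left: {0,2,3,4,7}→1  {1,4,5,6,7}→10  {2,3,4,6,7}→5  {3,4,5,6,7}→10
  6 left: {0,2,3,4,6,7}→6  {1,3,4,5,6,7}→20  {2,3,4,5,6,7}→15
  placing 0:e first → 35 extensions
  placing 1:d first → 21 extensions
total linear extensions = 56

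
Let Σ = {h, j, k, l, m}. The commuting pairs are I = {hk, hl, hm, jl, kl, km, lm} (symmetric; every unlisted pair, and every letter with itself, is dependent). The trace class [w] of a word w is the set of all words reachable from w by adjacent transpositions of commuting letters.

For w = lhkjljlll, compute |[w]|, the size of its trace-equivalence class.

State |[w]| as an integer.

piece 0:l — minimal
piece 1:h — minimal
piece 2:k — minimal
piece 3:j rests on {1:h, 2:k}
piece 4:l rests on {0:l}
piece 5:j rests on {3:j}
piece 6:l rests on {4:l}
piece 7:l rests on {6:l}
piece 8:l rests on {7:l}
minimal pieces: {0:l, 1:h, 2:k}
ways to finish when only these pieces remain (= sum over removing one remaining piece with nothing left below it):
  1 left: {5}→1  {8}→1
  2 left: {3,5}→1  {5,8}→2  {7,8}→1
  3 left: {1,3,5}→1  {2,3,5}→1  {3,5,8}→3  {5,7,8}→3  {6,7,8}→1
  4 left: {1,2,3,5}→2  {1,3,5,8}→4  {2,3,5,8}→4  {3,5,7,8}→6  {4,6,7,8}→1  {5,6,7,8}→4
  5 left: {0,4,6,7,8}→1  {1,2,3,5,8}→10  {1,3,5,7,8}→10  {2,3,5,7,8}→10  {3,5,6,7,8}→10  {4,5,6,7,8}→5
  6 left: {0,4,5,6,7,8}→6  {1,2,3,5,7,8}→30  {1,3,5,6,7,8}→20  {2,3,5,6,7,8}→20  {3,4,5,6,7,8}→15
  7 left: {0,3,4,5,6,7,8}→21  {1,2,3,5,6,7,8}→70  {1,3,4,5,6,7,8}→35  {2,3,4,5,6,7,8}→35
  placing 0:l first → 140 extensions
  placing 1:h first → 56 extensions
  placing 2:k first → 56 extensions
total linear extensions = 252

252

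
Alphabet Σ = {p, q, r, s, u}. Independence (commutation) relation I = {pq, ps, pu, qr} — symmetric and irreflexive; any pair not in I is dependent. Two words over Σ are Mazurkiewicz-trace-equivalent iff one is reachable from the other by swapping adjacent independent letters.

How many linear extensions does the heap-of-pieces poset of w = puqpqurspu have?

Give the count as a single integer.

45

piece 0:p — minimal
piece 1:u — minimal
piece 2:q rests on {1:u}
piece 3:p rests on {0:p}
piece 4:q rests on {2:q}
piece 5:u rests on {4:q}
piece 6:r rests on {3:p, 5:u}
piece 7:s rests on {6:r}
piece 8:p rests on {6:r}
piece 9:u rests on {7:s}
minimal pieces: {0:p, 1:u}
ways to finish when only these pieces remain (= sum over removing one remaining piece with nothing left below it):
  1 left: {8}→1  {9}→1
  2 left: {7,9}→1  {8,9}→2
  3 left: {7,8,9}→3
  4 left: {6,7,8,9}→3
  5 left: {3,6,7,8,9}→3  {5,6,7,8,9}→3
  6 left: {0,3,6,7,8,9}→3  {3,5,6,7,8,9}→6  {4,5,6,7,8,9}→3
  7 left: {0,3,5,6,7,8,9}→9  {2,4,5,6,7,8,9}→3  {3,4,5,6,7,8,9}→9
  8 left: {0,3,4,5,6,7,8,9}→18  {1,2,4,5,6,7,8,9}→3  {2,3,4,5,6,7,8,9}→12
  placing 0:p first → 15 extensions
  placing 1:u first → 30 extensions
total linear extensions = 45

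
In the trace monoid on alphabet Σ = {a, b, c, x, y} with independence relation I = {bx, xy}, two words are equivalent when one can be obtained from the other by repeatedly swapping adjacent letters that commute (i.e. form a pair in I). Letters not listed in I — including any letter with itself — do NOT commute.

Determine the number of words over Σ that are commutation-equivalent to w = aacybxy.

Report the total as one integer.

drop 0:a onto floor
drop 1:a onto {0:a}
drop 2:c onto {1:a}
drop 3:y onto {2:c}
drop 4:b onto {3:y}
drop 5:x onto {2:c}
drop 6:y onto {4:b}
ground layer = {0:a}
drop-orders for the pieces not yet dropped (sum over which currently-grounded one goes next):
  1 to go: {5} 1  {6} 1
  2 to go: {4,6} 1  {5,6} 2
  3 to go: {3,4,6} 1  {4,5,6} 3
  4 to go: {3,4,5,6} 4
  5 to go: {2,3,4,5,6} 4
  if 0:a drops first: 4 orders

4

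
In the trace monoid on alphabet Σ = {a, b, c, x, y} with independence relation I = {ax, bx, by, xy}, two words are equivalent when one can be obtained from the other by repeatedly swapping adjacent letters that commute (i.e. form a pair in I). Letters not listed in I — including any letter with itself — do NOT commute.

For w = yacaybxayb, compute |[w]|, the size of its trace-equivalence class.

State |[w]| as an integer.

28

drop 0:y onto floor
drop 1:a onto {0:y}
drop 2:c onto {1:a}
drop 3:a onto {2:c}
drop 4:y onto {3:a}
drop 5:b onto {3:a}
drop 6:x onto {2:c}
drop 7:a onto {4:y, 5:b}
drop 8:y onto {7:a}
drop 9:b onto {7:a}
ground layer = {0:y}
drop-orders for the pieces not yet dropped (sum over which currently-grounded one goes next):
  1 to go: {6} 1  {8} 1  {9} 1
  2 to go: {6,8} 2  {6,9} 2  {8,9} 2
  3 to go: {6,8,9} 6  {7,8,9} 2
  4 to go: {4,7,8,9} 2  {5,7,8,9} 2  {6,7,8,9} 8
  5 to go: {4,5,7,8,9} 4  {4,6,7,8,9} 10  {5,6,7,8,9} 10
  6 to go: {3,4,5,7,8,9} 4  {4,5,6,7,8,9} 24
  7 to go: {3,4,5,6,7,8,9} 28
  8 to go: {2,3,4,5,6,7,8,9} 28
  if 0:y drops first: 28 orders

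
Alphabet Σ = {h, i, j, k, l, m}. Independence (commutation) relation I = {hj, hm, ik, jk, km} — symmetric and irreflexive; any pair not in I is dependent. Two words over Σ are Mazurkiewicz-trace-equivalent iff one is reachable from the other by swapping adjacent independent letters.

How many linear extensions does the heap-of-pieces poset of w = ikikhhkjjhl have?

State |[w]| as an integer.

#0=i has no predecessor
#1=k has no predecessor
#2=i depends on [0:i]
#3=k depends on [1:k]
#4=h depends on [2:i, 3:k]
#5=h depends on [4:h]
#6=k depends on [5:h]
#7=j depends on [2:i]
#8=j depends on [7:j]
#9=h depends on [6:k]
#10=l depends on [8:j, 9:h]
sources: [0:i, 1:k]
N(rest) = Σ N(rest − s) over sources s of rest; N(one piece) = 1:
  size 1 → [10]=1
  size 2 → [8,10]=1  [9,10]=1
  size 3 → [6,9,10]=1  [7,8,10]=1  [8,9,10]=2
  size 4 → [5,6,9,10]=1  [6,8,9,10]=3  [7,8,9,10]=3
  size 5 → [4,5,6,9,10]=1  [5,6,8,9,10]=4  [6,7,8,9,10]=6
  size 6 → [3,4,5,6,9,10]=1  [4,5,6,8,9,10]=5  [5,6,7,8,9,10]=10
  size 7 → [1,3,4,5,6,9,10]=1  [3,4,5,6,8,9,10]=6  [4,5,6,7,8,9,10]=15
  size 8 → [1,3,4,5,6,8,9,10]=7  [2,4,5,6,7,8,9,10]=15  [3,4,5,6,7,8,9,10]=21
  size 9 → [0,2,4,5,6,7,8,9,10]=15  [1,3,4,5,6,7,8,9,10]=28  [2,3,4,5,6,7,8,9,10]=36
  first=0(i) contributes 64
  first=1(k) contributes 51
|[w]| = 115

115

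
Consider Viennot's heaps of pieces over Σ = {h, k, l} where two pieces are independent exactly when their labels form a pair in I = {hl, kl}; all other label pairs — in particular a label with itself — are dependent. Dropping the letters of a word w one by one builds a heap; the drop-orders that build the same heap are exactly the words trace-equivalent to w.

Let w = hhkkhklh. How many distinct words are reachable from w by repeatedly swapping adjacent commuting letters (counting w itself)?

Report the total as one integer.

8

piece 0:h — minimal
piece 1:h rests on {0:h}
piece 2:k rests on {1:h}
piece 3:k rests on {2:k}
piece 4:h rests on {3:k}
piece 5:k rests on {4:h}
piece 6:l — minimal
piece 7:h rests on {5:k}
minimal pieces: {0:h, 6:l}
ways to finish when only these pieces remain (= sum over removing one remaining piece with nothing left below it):
  1 left: {6}→1  {7}→1
  2 left: {5,7}→1  {6,7}→2
  3 left: {4,5,7}→1  {5,6,7}→3
  4 left: {3,4,5,7}→1  {4,5,6,7}→4
  5 left: {2,3,4,5,7}→1  {3,4,5,6,7}→5
  6 left: {1,2,3,4,5,7}→1  {2,3,4,5,6,7}→6
  placing 0:h first → 7 extensions
  placing 6:l first → 1 extensions
total linear extensions = 8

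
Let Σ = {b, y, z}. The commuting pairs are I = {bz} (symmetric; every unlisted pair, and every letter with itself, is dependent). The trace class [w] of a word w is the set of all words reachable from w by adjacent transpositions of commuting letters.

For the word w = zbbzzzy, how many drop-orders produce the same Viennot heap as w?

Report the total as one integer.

piece 0:z — minimal
piece 1:b — minimal
piece 2:b rests on {1:b}
piece 3:z rests on {0:z}
piece 4:z rests on {3:z}
piece 5:z rests on {4:z}
piece 6:y rests on {2:b, 5:z}
minimal pieces: {0:z, 1:b}
ways to finish when only these pieces remain (= sum over removing one remaining piece with nothing left below it):
  1 left: {6}→1
  2 left: {2,6}→1  {5,6}→1
  3 left: {1,2,6}→1  {2,5,6}→2  {4,5,6}→1
  4 left: {1,2,5,6}→3  {2,4,5,6}→3  {3,4,5,6}→1
  5 left: {0,3,4,5,6}→1  {1,2,4,5,6}→6  {2,3,4,5,6}→4
  placing 0:z first → 10 extensions
  placing 1:b first → 5 extensions
total linear extensions = 15

15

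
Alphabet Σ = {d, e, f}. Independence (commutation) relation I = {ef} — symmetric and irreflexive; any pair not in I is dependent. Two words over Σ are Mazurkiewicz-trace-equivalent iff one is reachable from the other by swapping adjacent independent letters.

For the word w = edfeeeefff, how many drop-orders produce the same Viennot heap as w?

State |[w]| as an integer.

70

drop 0:e onto floor
drop 1:d onto {0:e}
drop 2:f onto {1:d}
drop 3:e onto {1:d}
drop 4:e onto {3:e}
drop 5:e onto {4:e}
drop 6:e onto {5:e}
drop 7:f onto {2:f}
drop 8:f onto {7:f}
drop 9:f onto {8:f}
ground layer = {0:e}
drop-orders for the pieces not yet dropped (sum over which currently-grounded one goes next):
  1 to go: {6} 1  {9} 1
  2 to go: {5,6} 1  {6,9} 2  {8,9} 1
  3 to go: {4,5,6} 1  {5,6,9} 3  {6,8,9} 3  {7,8,9} 1
  4 to go: {2,7,8,9} 1  {3,4,5,6} 1  {4,5,6,9} 4  {5,6,8,9} 6  {6,7,8,9} 4
  5 to go: {2,6,7,8,9} 5  {3,4,5,6,9} 5  {4,5,6,8,9} 10  {5,6,7,8,9} 10
  6 to go: {2,5,6,7,8,9} 15  {3,4,5,6,8,9} 15  {4,5,6,7,8,9} 20
  7 to go: {2,4,5,6,7,8,9} 35  {3,4,5,6,7,8,9} 35
  8 to go: {2,3,4,5,6,7,8,9} 70
  if 0:e drops first: 70 orders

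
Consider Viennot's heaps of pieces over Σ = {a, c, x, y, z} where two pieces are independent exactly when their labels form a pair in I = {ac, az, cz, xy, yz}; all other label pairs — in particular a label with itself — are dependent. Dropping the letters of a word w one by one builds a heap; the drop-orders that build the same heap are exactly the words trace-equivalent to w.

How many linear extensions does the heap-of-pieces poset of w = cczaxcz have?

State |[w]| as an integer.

drop 0:c onto floor
drop 1:c onto {0:c}
drop 2:z onto floor
drop 3:a onto floor
drop 4:x onto {1:c, 2:z, 3:a}
drop 5:c onto {4:x}
drop 6:z onto {4:x}
ground layer = {0:c, 2:z, 3:a}
drop-orders for the pieces not yet dropped (sum over which currently-grounded one goes next):
  1 to go: {5} 1  {6} 1
  2 to go: {5,6} 2
  3 to go: {4,5,6} 2
  4 to go: {1,4,5,6} 2  {2,4,5,6} 2  {3,4,5,6} 2
  5 to go: {0,1,4,5,6} 2  {1,2,4,5,6} 4  {1,3,4,5,6} 4  {2,3,4,5,6} 4
  if 0:c drops first: 12 orders
  if 2:z drops first: 6 orders
  if 3:a drops first: 6 orders
heap linearizations: 24

24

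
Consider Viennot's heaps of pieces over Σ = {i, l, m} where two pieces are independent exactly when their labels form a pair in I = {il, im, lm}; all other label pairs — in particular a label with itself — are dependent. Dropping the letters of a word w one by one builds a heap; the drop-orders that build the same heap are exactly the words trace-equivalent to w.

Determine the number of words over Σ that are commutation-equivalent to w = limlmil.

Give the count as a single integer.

210

piece 0:l — minimal
piece 1:i — minimal
piece 2:m — minimal
piece 3:l rests on {0:l}
piece 4:m rests on {2:m}
piece 5:i rests on {1:i}
piece 6:l rests on {3:l}
minimal pieces: {0:l, 1:i, 2:m}
ways to finish when only these pieces remain (= sum over removing one remaining piece with nothing left below it):
  1 left: {4}→1  {5}→1  {6}→1
  2 left: {1,5}→1  {2,4}→1  {3,6}→1  {4,5}→2  {4,6}→2  {5,6}→2
  3 left: {0,3,6}→1  {1,4,5}→3  {1,5,6}→3  {2,4,5}→3  {2,4,6}→3  {3,4,6}→3  {3,5,6}→3  {4,5,6}→6
  4 left: {0,3,4,6}→4  {0,3,5,6}→4  {1,2,4,5}→6  {1,3,5,6}→6  {1,4,5,6}→12  {2,3,4,6}→6  {2,4,5,6}→12  {3,4,5,6}→12
  5 left: {0,1,3,5,6}→10  {0,2,3,4,6}→10  {0,3,4,5,6}→20  {1,2,4,5,6}→30  {1,3,4,5,6}→30  {2,3,4,5,6}→30
  placing 0:l first → 90 extensions
  placing 1:i first → 60 extensions
  placing 2:m first → 60 extensions
total linear extensions = 210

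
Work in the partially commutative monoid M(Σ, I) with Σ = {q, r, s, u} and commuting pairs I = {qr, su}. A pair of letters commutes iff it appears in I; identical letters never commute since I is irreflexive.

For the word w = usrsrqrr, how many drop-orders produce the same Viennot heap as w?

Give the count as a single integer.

piece 0:u — minimal
piece 1:s — minimal
piece 2:r rests on {0:u, 1:s}
piece 3:s rests on {2:r}
piece 4:r rests on {3:s}
piece 5:q rests on {3:s}
piece 6:r rests on {4:r}
piece 7:r rests on {6:r}
minimal pieces: {0:u, 1:s}
ways to finish when only these pieces remain (= sum over removing one remaining piece with nothing left below it):
  1 left: {5}→1  {7}→1
  2 left: {5,7}→2  {6,7}→1
  3 left: {4,6,7}→1  {5,6,7}→3
  4 left: {4,5,6,7}→4
  5 left: {3,4,5,6,7}→4
  6 left: {2,3,4,5,6,7}→4
  placing 0:u first → 4 extensions
  placing 1:s first → 4 extensions
total linear extensions = 8

8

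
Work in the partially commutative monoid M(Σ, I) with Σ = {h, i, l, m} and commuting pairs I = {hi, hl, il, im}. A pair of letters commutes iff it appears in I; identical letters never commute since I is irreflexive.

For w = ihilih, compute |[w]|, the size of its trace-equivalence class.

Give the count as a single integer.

60

piece 0:i — minimal
piece 1:h — minimal
piece 2:i rests on {0:i}
piece 3:l — minimal
piece 4:i rests on {2:i}
piece 5:h rests on {1:h}
minimal pieces: {0:i, 1:h, 3:l}
ways to finish when only these pieces remain (= sum over removing one remaining piece with nothing left below it):
  1 left: {3}→1  {4}→1  {5}→1
  2 left: {1,5}→1  {2,4}→1  {3,4}→2  {3,5}→2  {4,5}→2
  3 left: {0,2,4}→1  {1,3,5}→3  {1,4,5}→3  {2,3,4}→3  {2,4,5}→3  {3,4,5}→6
  4 left: {0,2,3,4}→4  {0,2,4,5}→4  {1,2,4,5}→6  {1,3,4,5}→12  {2,3,4,5}→12
  placing 0:i first → 30 extensions
  placing 1:h first → 20 extensions
  placing 3:l first → 10 extensions
total linear extensions = 60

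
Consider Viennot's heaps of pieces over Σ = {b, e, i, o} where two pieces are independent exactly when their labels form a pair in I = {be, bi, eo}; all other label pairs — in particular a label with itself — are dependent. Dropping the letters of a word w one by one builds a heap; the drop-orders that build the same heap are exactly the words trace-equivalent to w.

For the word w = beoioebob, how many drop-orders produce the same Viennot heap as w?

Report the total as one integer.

15

drop 0:b onto floor
drop 1:e onto floor
drop 2:o onto {0:b}
drop 3:i onto {1:e, 2:o}
drop 4:o onto {3:i}
drop 5:e onto {3:i}
drop 6:b onto {4:o}
drop 7:o onto {6:b}
drop 8:b onto {7:o}
ground layer = {0:b, 1:e}
drop-orders for the pieces not yet dropped (sum over which currently-grounded one goes next):
  1 to go: {5} 1  {8} 1
  2 to go: {5,8} 2  {7,8} 1
  3 to go: {5,7,8} 3  {6,7,8} 1
  4 to go: {4,6,7,8} 1  {5,6,7,8} 4
  5 to go: {4,5,6,7,8} 5
  6 to go: {3,4,5,6,7,8} 5
  7 to go: {1,3,4,5,6,7,8} 5  {2,3,4,5,6,7,8} 5
  if 0:b drops first: 10 orders
  if 1:e drops first: 5 orders
heap linearizations: 15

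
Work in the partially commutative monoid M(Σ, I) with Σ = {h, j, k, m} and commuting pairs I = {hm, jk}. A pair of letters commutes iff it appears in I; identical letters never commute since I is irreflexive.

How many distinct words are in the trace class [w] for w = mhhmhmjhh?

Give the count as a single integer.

#0=m has no predecessor
#1=h has no predecessor
#2=h depends on [1:h]
#3=m depends on [0:m]
#4=h depends on [2:h]
#5=m depends on [3:m]
#6=j depends on [4:h, 5:m]
#7=h depends on [6:j]
#8=h depends on [7:h]
sources: [0:m, 1:h]
N(rest) = Σ N(rest − s) over sources s of rest; N(one piece) = 1:
  size 1 → [8]=1
  size 2 → [7,8]=1
  size 3 → [6,7,8]=1
  size 4 → [4,6,7,8]=1  [5,6,7,8]=1
  size 5 → [2,4,6,7,8]=1  [3,5,6,7,8]=1  [4,5,6,7,8]=2
  size 6 → [0,3,5,6,7,8]=1  [1,2,4,6,7,8]=1  [2,4,5,6,7,8]=3  [3,4,5,6,7,8]=3
  size 7 → [0,3,4,5,6,7,8]=4  [1,2,4,5,6,7,8]=4  [2,3,4,5,6,7,8]=6
  first=0(m) contributes 10
  first=1(h) contributes 10
|[w]| = 20

20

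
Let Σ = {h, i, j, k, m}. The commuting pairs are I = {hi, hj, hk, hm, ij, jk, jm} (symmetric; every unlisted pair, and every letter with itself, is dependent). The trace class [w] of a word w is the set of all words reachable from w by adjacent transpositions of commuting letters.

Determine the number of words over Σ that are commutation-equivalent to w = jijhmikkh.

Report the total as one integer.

756

0(j) covers ∅
1(i) covers ∅
2(j) covers 0:j
3(h) covers ∅
4(m) covers 1:i
5(i) covers 4:m
6(k) covers 5:i
7(k) covers 6:k
8(h) covers 3:h
floor of heap: 0:j, 1:i, 3:h
completions by unplaced set U, small U first (add the entries for U minus each lowest piece of U):
  |U|=1: {2}:1  {7}:1  {8}:1
  |U|=2: {0,2}:1  {2,7}:2  {2,8}:2  {3,8}:1  {6,7}:1  {7,8}:2
  |U|=3: {0,2,7}:3  {0,2,8}:3  {2,3,8}:3  {2,6,7}:3  {2,7,8}:6  {3,7,8}:3  {5,6,7}:1  {6,7,8}:3
  |U|=4: {0,2,3,8}:6  {0,2,6,7}:6  {0,2,7,8}:12  {2,3,7,8}:12  {2,5,6,7}:4  {2,6,7,8}:12  {3,6,7,8}:6  {4,5,6,7}:1  {5,6,7,8}:4
  |U|=5: {0,2,3,7,8}:30  {0,2,5,6,7}:10  {0,2,6,7,8}:30  {1,4,5,6,7}:1  {2,3,6,7,8}:30  {2,4,5,6,7}:5  {2,5,6,7,8}:20  {3,5,6,7,8}:10  {4,5,6,7,8}:5
  |U|=6: {0,2,3,6,7,8}:90  {0,2,4,5,6,7}:15  {0,2,5,6,7,8}:60  {1,2,4,5,6,7}:6  {1,4,5,6,7,8}:6  {2,3,5,6,7,8}:60  {2,4,5,6,7,8}:30  {3,4,5,6,7,8}:15
  |U|=7: {0,1,2,4,5,6,7}:21  {0,2,3,5,6,7,8}:210  {0,2,4,5,6,7,8}:105  {1,2,4,5,6,7,8}:42  {1,3,4,5,6,7,8}:21  {2,3,4,5,6,7,8}:105
  start at 0(j): 168
  start at 1(i): 420
  start at 3(h): 168
sum over floor = 756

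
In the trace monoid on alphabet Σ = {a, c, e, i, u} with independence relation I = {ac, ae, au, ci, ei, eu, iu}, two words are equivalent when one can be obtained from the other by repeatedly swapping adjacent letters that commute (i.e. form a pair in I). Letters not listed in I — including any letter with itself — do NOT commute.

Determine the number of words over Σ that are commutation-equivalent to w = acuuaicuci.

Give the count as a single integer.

#0=a has no predecessor
#1=c has no predecessor
#2=u depends on [1:c]
#3=u depends on [2:u]
#4=a depends on [0:a]
#5=i depends on [4:a]
#6=c depends on [3:u]
#7=u depends on [6:c]
#8=c depends on [7:u]
#9=i depends on [5:i]
sources: [0:a, 1:c]
N(rest) = Σ N(rest − s) over sources s of rest; N(one piece) = 1:
  size 1 → [8]=1  [9]=1
  size 2 → [5,9]=1  [7,8]=1  [8,9]=2
  size 3 → [4,5,9]=1  [5,8,9]=3  [6,7,8]=1  [7,8,9]=3
  size 4 → [0,4,5,9]=1  [3,6,7,8]=1  [4,5,8,9]=4  [5,7,8,9]=6  [6,7,8,9]=4
  size 5 → [0,4,5,8,9]=5  [2,3,6,7,8]=1  [3,6,7,8,9]=5  [4,5,7,8,9]=10  [5,6,7,8,9]=10
  size 6 → [0,4,5,7,8,9]=15  [1,2,3,6,7,8]=1  [2,3,6,7,8,9]=6  [3,5,6,7,8,9]=15  [4,5,6,7,8,9]=20
  size 7 → [0,4,5,6,7,8,9]=35  [1,2,3,6,7,8,9]=7  [2,3,5,6,7,8,9]=21  [3,4,5,6,7,8,9]=35
  size 8 → [0,3,4,5,6,7,8,9]=70  [1,2,3,5,6,7,8,9]=28  [2,3,4,5,6,7,8,9]=56
  first=0(a) contributes 84
  first=1(c) contributes 126
|[w]| = 210

210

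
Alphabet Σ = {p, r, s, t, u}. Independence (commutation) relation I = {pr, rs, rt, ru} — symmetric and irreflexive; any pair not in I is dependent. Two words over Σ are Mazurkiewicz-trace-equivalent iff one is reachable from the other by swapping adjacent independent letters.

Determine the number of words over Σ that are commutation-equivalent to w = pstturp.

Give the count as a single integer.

piece 0:p — minimal
piece 1:s rests on {0:p}
piece 2:t rests on {1:s}
piece 3:t rests on {2:t}
piece 4:u rests on {3:t}
piece 5:r — minimal
piece 6:p rests on {4:u}
minimal pieces: {0:p, 5:r}
ways to finish when only these pieces remain (= sum over removing one remaining piece with nothing left below it):
  1 left: {5}→1  {6}→1
  2 left: {4,6}→1  {5,6}→2
  3 left: {3,4,6}→1  {4,5,6}→3
  4 left: {2,3,4,6}→1  {3,4,5,6}→4
  5 left: {1,2,3,4,6}→1  {2,3,4,5,6}→5
  placing 0:p first → 6 extensions
  placing 5:r first → 1 extensions
total linear extensions = 7

7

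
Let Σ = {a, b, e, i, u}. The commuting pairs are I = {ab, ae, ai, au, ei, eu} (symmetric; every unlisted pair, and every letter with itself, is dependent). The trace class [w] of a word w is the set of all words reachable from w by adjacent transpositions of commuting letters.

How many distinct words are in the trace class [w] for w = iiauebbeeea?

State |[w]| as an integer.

220

0(i) covers ∅
1(i) covers 0:i
2(a) covers ∅
3(u) covers 1:i
4(e) covers ∅
5(b) covers 3:u, 4:e
6(b) covers 5:b
7(e) covers 6:b
8(e) covers 7:e
9(e) covers 8:e
10(a) covers 2:a
floor of heap: 0:i, 2:a, 4:e
completions by unplaced set U, small U first (add the entries for U minus each lowest piece of U):
  |U|=1: {9}:1  {10}:1
  |U|=2: {2,10}:1  {8,9}:1  {9,10}:2
  |U|=3: {2,9,10}:3  {7,8,9}:1  {8,9,10}:3
  |U|=4: {2,8,9,10}:6  {6,7,8,9}:1  {7,8,9,10}:4
  |U|=5: {2,7,8,9,10}:10  {5,6,7,8,9}:1  {6,7,8,9,10}:5
  |U|=6: {2,6,7,8,9,10}:15  {3,5,6,7,8,9}:1  {4,5,6,7,8,9}:1  {5,6,7,8,9,10}:6
  |U|=7: {1,3,5,6,7,8,9}:1  {2,5,6,7,8,9,10}:21  {3,4,5,6,7,8,9}:2  {3,5,6,7,8,9,10}:7  {4,5,6,7,8,9,10}:7
  |U|=8: {0,1,3,5,6,7,8,9}:1  {1,3,4,5,6,7,8,9}:3  {1,3,5,6,7,8,9,10}:8  {2,3,5,6,7,8,9,10}:28  {2,4,5,6,7,8,9,10}:28  {3,4,5,6,7,8,9,10}:16
  |U|=9: {0,1,3,4,5,6,7,8,9}:4  {0,1,3,5,6,7,8,9,10}:9  {1,2,3,5,6,7,8,9,10}:36  {1,3,4,5,6,7,8,9,10}:27  {2,3,4,5,6,7,8,9,10}:72
  start at 0(i): 135
  start at 2(a): 40
  start at 4(e): 45
sum over floor = 220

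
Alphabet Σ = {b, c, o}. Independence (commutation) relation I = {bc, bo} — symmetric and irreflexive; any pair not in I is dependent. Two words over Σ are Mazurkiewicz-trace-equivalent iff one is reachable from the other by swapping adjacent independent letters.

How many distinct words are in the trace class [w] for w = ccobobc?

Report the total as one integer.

drop 0:c onto floor
drop 1:c onto {0:c}
drop 2:o onto {1:c}
drop 3:b onto floor
drop 4:o onto {2:o}
drop 5:b onto {3:b}
drop 6:c onto {4:o}
ground layer = {0:c, 3:b}
drop-orders for the pieces not yet dropped (sum over which currently-grounded one goes next):
  1 to go: {5} 1  {6} 1
  2 to go: {3,5} 1  {4,6} 1  {5,6} 2
  3 to go: {2,4,6} 1  {3,5,6} 3  {4,5,6} 3
  4 to go: {1,2,4,6} 1  {2,4,5,6} 4  {3,4,5,6} 6
  5 to go: {0,1,2,4,6} 1  {1,2,4,5,6} 5  {2,3,4,5,6} 10
  if 0:c drops first: 15 orders
  if 3:b drops first: 6 orders
heap linearizations: 21

21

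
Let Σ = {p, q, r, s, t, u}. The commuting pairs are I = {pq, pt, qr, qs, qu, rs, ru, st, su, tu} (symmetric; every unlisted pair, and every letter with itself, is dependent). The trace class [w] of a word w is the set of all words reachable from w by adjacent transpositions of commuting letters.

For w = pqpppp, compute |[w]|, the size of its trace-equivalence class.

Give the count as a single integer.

piece 0:p — minimal
piece 1:q — minimal
piece 2:p rests on {0:p}
piece 3:p rests on {2:p}
piece 4:p rests on {3:p}
piece 5:p rests on {4:p}
minimal pieces: {0:p, 1:q}
ways to finish when only these pieces remain (= sum over removing one remaining piece with nothing left below it):
  1 left: {1}→1  {5}→1
  2 left: {1,5}→2  {4,5}→1
  3 left: {1,4,5}→3  {3,4,5}→1
  4 left: {1,3,4,5}→4  {2,3,4,5}→1
  placing 0:p first → 5 extensions
  placing 1:q first → 1 extensions
total linear extensions = 6

6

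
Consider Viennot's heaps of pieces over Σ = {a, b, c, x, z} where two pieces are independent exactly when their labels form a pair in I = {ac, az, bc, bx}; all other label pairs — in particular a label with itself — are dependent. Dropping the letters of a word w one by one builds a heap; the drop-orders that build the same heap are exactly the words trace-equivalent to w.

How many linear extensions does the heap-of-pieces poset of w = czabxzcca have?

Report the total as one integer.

24

piece 0:c — minimal
piece 1:z rests on {0:c}
piece 2:a — minimal
piece 3:b rests on {1:z, 2:a}
piece 4:x rests on {1:z, 2:a}
piece 5:z rests on {3:b, 4:x}
piece 6:c rests on {5:z}
piece 7:c rests on {6:c}
piece 8:a rests on {3:b, 4:x}
minimal pieces: {0:c, 2:a}
ways to finish when only these pieces remain (= sum over removing one remaining piece with nothing left below it):
  1 left: {7}→1  {8}→1
  2 left: {6,7}→1  {7,8}→2
  3 left: {5,6,7}→1  {6,7,8}→3
  4 left: {5,6,7,8}→4
  5 left: {3,5,6,7,8}→4  {4,5,6,7,8}→4
  6 left: {3,4,5,6,7,8}→8
  7 left: {1,3,4,5,6,7,8}→8  {2,3,4,5,6,7,8}→8
  placing 0:c first → 16 extensions
  placing 2:a first → 8 extensions
total linear extensions = 24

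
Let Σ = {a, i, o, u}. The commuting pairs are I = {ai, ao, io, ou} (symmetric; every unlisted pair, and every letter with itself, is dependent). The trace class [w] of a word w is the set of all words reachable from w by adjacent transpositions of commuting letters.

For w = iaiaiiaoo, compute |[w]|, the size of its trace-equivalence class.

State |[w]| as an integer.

1260

piece 0:i — minimal
piece 1:a — minimal
piece 2:i rests on {0:i}
piece 3:a rests on {1:a}
piece 4:i rests on {2:i}
piece 5:i rests on {4:i}
piece 6:a rests on {3:a}
piece 7:o — minimal
piece 8:o rests on {7:o}
minimal pieces: {0:i, 1:a, 7:o}
ways to finish when only these pieces remain (= sum over removing one remaining piece with nothing left below it):
  1 left: {5}→1  {6}→1  {8}→1
  2 left: {3,6}→1  {4,5}→1  {5,6}→2  {5,8}→2  {6,8}→2  {7,8}→1
  3 left: {1,3,6}→1  {2,4,5}→1  {3,5,6}→3  {3,6,8}→3  {4,5,6}→3  {4,5,8}→3  {5,6,8}→6  {5,7,8}→3  {6,7,8}→3
  4 left: {0,2,4,5}→1  {1,3,5,6}→4  {1,3,6,8}→4  {2,4,5,6}→4  {2,4,5,8}→4  {3,4,5,6}→6  {3,5,6,8}→12  {3,6,7,8}→6  {4,5,6,8}→12  {4,5,7,8}→6  {5,6,7,8}→12
  5 left: {0,2,4,5,6}→5  {0,2,4,5,8}→5  {1,3,4,5,6}→10  {1,3,5,6,8}→20  {1,3,6,7,8}→10  {2,3,4,5,6}→10  {2,4,5,6,8}→20  {2,4,5,7,8}→10  {3,4,5,6,8}→30  {3,5,6,7,8}→30  {4,5,6,7,8}→30
  6 left: {0,2,3,4,5,6}→15  {0,2,4,5,6,8}→30  {0,2,4,5,7,8}→15  {1,2,3,4,5,6}→20  {1,3,4,5,6,8}→60  {1,3,5,6,7,8}→60  {2,3,4,5,6,8}→60  {2,4,5,6,7,8}→60  {3,4,5,6,7,8}→90
  7 left: {0,1,2,3,4,5,6}→35  {0,2,3,4,5,6,8}→105  {0,2,4,5,6,7,8}→105  {1,2,3,4,5,6,8}→140  {1,3,4,5,6,7,8}→210  {2,3,4,5,6,7,8}→210
  placing 0:i first → 560 extensions
  placing 1:a first → 420 extensions
  placing 7:o first → 280 extensions
total linear extensions = 1260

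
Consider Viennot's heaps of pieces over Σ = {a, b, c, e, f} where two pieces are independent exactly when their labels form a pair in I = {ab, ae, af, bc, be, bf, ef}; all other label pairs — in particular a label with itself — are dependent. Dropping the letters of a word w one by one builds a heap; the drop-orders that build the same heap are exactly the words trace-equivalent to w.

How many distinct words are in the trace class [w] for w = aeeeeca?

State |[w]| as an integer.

drop 0:a onto floor
drop 1:e onto floor
drop 2:e onto {1:e}
drop 3:e onto {2:e}
drop 4:e onto {3:e}
drop 5:c onto {0:a, 4:e}
drop 6:a onto {5:c}
ground layer = {0:a, 1:e}
drop-orders for the pieces not yet dropped (sum over which currently-grounded one goes next):
  1 to go: {6} 1
  2 to go: {5,6} 1
  3 to go: {0,5,6} 1  {4,5,6} 1
  4 to go: {0,4,5,6} 2  {3,4,5,6} 1
  5 to go: {0,3,4,5,6} 3  {2,3,4,5,6} 1
  if 0:a drops first: 1 orders
  if 1:e drops first: 4 orders
heap linearizations: 5

5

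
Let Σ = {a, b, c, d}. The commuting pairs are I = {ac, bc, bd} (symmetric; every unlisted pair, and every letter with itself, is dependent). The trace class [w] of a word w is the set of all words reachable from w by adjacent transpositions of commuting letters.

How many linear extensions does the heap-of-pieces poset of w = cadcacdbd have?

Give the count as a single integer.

drop 0:c onto floor
drop 1:a onto floor
drop 2:d onto {0:c, 1:a}
drop 3:c onto {2:d}
drop 4:a onto {2:d}
drop 5:c onto {3:c}
drop 6:d onto {4:a, 5:c}
drop 7:b onto {4:a}
drop 8:d onto {6:d}
ground layer = {0:c, 1:a}
drop-orders for the pieces not yet dropped (sum over which currently-grounded one goes next):
  1 to go: {7} 1  {8} 1
  2 to go: {6,8} 1  {7,8} 2
  3 to go: {5,6,8} 1  {6,7,8} 3
  4 to go: {3,5,6,8} 1  {4,6,7,8} 3  {5,6,7,8} 4
  5 to go: {3,5,6,7,8} 5  {4,5,6,7,8} 7
  6 to go: {3,4,5,6,7,8} 12
  7 to go: {2,3,4,5,6,7,8} 12
  if 0:c drops first: 12 orders
  if 1:a drops first: 12 orders
heap linearizations: 24

24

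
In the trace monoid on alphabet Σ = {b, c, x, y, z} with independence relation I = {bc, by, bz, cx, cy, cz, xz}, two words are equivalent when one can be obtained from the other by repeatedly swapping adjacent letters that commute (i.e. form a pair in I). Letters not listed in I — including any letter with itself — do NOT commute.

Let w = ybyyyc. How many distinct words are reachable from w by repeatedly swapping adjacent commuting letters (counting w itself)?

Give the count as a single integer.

#0=y has no predecessor
#1=b has no predecessor
#2=y depends on [0:y]
#3=y depends on [2:y]
#4=y depends on [3:y]
#5=c has no predecessor
sources: [0:y, 1:b, 5:c]
N(rest) = Σ N(rest − s) over sources s of rest; N(one piece) = 1:
  size 1 → [1]=1  [4]=1  [5]=1
  size 2 → [1,4]=2  [1,5]=2  [3,4]=1  [4,5]=2
  size 3 → [1,3,4]=3  [1,4,5]=6  [2,3,4]=1  [3,4,5]=3
  size 4 → [0,2,3,4]=1  [1,2,3,4]=4  [1,3,4,5]=12  [2,3,4,5]=4
  first=0(y) contributes 20
  first=1(b) contributes 5
  first=5(c) contributes 5
|[w]| = 30

30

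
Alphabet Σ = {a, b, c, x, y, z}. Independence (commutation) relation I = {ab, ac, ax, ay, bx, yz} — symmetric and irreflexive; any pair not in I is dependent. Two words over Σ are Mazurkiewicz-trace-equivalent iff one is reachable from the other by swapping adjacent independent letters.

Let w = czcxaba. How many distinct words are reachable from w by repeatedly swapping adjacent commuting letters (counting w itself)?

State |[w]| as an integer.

20

0(c) covers ∅
1(z) covers 0:c
2(c) covers 1:z
3(x) covers 2:c
4(a) covers 1:z
5(b) covers 2:c
6(a) covers 4:a
floor of heap: 0:c
completions by unplaced set U, small U first (add the entries for U minus each lowest piece of U):
  |U|=1: {3}:1  {5}:1  {6}:1
  |U|=2: {3,5}:2  {3,6}:2  {4,6}:1  {5,6}:2
  |U|=3: {2,3,5}:2  {3,4,6}:3  {3,5,6}:6  {4,5,6}:3
  |U|=4: {2,3,5,6}:8  {3,4,5,6}:12
  |U|=5: {2,3,4,5,6}:20
  start at 0(c): 20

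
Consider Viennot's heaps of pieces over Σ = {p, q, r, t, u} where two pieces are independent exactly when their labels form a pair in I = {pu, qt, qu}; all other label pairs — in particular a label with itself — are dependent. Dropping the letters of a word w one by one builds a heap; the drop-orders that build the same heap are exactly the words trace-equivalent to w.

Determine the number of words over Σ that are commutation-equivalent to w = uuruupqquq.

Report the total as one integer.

piece 0:u — minimal
piece 1:u rests on {0:u}
piece 2:r rests on {1:u}
piece 3:u rests on {2:r}
piece 4:u rests on {3:u}
piece 5:p rests on {2:r}
piece 6:q rests on {5:p}
piece 7:q rests on {6:q}
piece 8:u rests on {4:u}
piece 9:q rests on {7:q}
minimal pieces: {0:u}
ways to finish when only these pieces remain (= sum over removing one remaining piece with nothing left below it):
  1 left: {8}→1  {9}→1
  2 left: {4,8}→1  {7,9}→1  {8,9}→2
  3 left: {3,4,8}→1  {4,8,9}→3  {6,7,9}→1  {7,8,9}→3
  4 left: {3,4,8,9}→4  {4,7,8,9}→6  {5,6,7,9}→1  {6,7,8,9}→4
  5 left: {3,4,7,8,9}→10  {4,6,7,8,9}→10  {5,6,7,8,9}→5
  6 left: {3,4,6,7,8,9}→20  {4,5,6,7,8,9}→15
  7 left: {3,4,5,6,7,8,9}→35
  8 left: {2,3,4,5,6,7,8,9}→35
  placing 0:u first → 35 extensions

35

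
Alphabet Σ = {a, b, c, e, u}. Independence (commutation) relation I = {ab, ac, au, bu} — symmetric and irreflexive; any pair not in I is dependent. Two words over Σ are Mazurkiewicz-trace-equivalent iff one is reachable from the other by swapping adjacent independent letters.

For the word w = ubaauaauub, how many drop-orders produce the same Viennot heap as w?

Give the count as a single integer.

3150

#0=u has no predecessor
#1=b has no predecessor
#2=a has no predecessor
#3=a depends on [2:a]
#4=u depends on [0:u]
#5=a depends on [3:a]
#6=a depends on [5:a]
#7=u depends on [4:u]
#8=u depends on [7:u]
#9=b depends on [1:b]
sources: [0:u, 1:b, 2:a]
N(rest) = Σ N(rest − s) over sources s of rest; N(one piece) = 1:
  size 1 → [6]=1  [8]=1  [9]=1
  size 2 → [1,9]=1  [5,6]=1  [6,8]=2  [6,9]=2  [7,8]=1  [8,9]=2
  size 3 → [1,6,9]=3  [1,8,9]=3  [3,5,6]=1  [4,7,8]=1  [5,6,8]=3  [5,6,9]=3  [6,7,8]=3  [6,8,9]=6  [7,8,9]=3
  size 4 → [0,4,7,8]=1  [1,5,6,9]=6  [1,6,8,9]=12  [1,7,8,9]=6  [2,3,5,6]=1  [3,5,6,8]=4  [3,5,6,9]=4  [4,6,7,8]=4  [4,7,8,9]=4  [5,6,7,8]=6  [5,6,8,9]=12  [6,7,8,9]=12
  size 5 → [0,4,6,7,8]=5  [0,4,7,8,9]=5  [1,3,5,6,9]=10  [1,4,7,8,9]=10  [1,5,6,8,9]=30  [1,6,7,8,9]=30  [2,3,5,6,8]=5  [2,3,5,6,9]=5  [3,5,6,7,8]=10  [3,5,6,8,9]=20  [4,5,6,7,8]=10  [4,6,7,8,9]=20  [5,6,7,8,9]=30
  size 6 → [0,1,4,7,8,9]=15  [0,4,5,6,7,8]=15  [0,4,6,7,8,9]=30  [1,2,3,5,6,9]=15  [1,3,5,6,8,9]=60  [1,4,6,7,8,9]=60  [1,5,6,7,8,9]=90  [2,3,5,6,7,8]=15  [2,3,5,6,8,9]=30  [3,4,5,6,7,8]=20  [3,5,6,7,8,9]=60  [4,5,6,7,8,9]=60
  size 7 → [0,1,4,6,7,8,9]=105  [0,3,4,5,6,7,8]=35  [0,4,5,6,7,8,9]=105  [1,2,3,5,6,8,9]=105  [1,3,5,6,7,8,9]=210  [1,4,5,6,7,8,9]=210  [2,3,4,5,6,7,8]=35  [2,3,5,6,7,8,9]=105  [3,4,5,6,7,8,9]=140
  size 8 → [0,1,4,5,6,7,8,9]=420  [0,2,3,4,5,6,7,8]=70  [0,3,4,5,6,7,8,9]=280  [1,2,3,5,6,7,8,9]=420  [1,3,4,5,6,7,8,9]=560  [2,3,4,5,6,7,8,9]=280
  first=0(u) contributes 1260
  first=1(b) contributes 630
  first=2(a) contributes 1260
|[w]| = 3150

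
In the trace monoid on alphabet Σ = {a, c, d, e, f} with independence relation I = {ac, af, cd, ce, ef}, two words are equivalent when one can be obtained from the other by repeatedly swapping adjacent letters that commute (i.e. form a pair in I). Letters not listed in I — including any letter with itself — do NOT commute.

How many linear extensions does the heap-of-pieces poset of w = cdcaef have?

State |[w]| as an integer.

19

piece 0:c — minimal
piece 1:d — minimal
piece 2:c rests on {0:c}
piece 3:a rests on {1:d}
piece 4:e rests on {3:a}
piece 5:f rests on {1:d, 2:c}
minimal pieces: {0:c, 1:d}
ways to finish when only these pieces remain (= sum over removing one remaining piece with nothing left below it):
  1 left: {4}→1  {5}→1
  2 left: {2,5}→1  {3,4}→1  {4,5}→2
  3 left: {0,2,5}→1  {2,4,5}→3  {3,4,5}→3
  4 left: {0,2,4,5}→4  {1,3,4,5}→3  {2,3,4,5}→6
  placing 0:c first → 9 extensions
  placing 1:d first → 10 extensions
total linear extensions = 19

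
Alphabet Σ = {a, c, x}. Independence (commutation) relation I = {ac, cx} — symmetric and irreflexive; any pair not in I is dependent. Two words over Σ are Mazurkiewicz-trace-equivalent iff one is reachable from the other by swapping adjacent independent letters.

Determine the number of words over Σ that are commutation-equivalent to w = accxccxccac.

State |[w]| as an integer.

#0=a has no predecessor
#1=c has no predecessor
#2=c depends on [1:c]
#3=x depends on [0:a]
#4=c depends on [2:c]
#5=c depends on [4:c]
#6=x depends on [3:x]
#7=c depends on [5:c]
#8=c depends on [7:c]
#9=a depends on [6:x]
#10=c depends on [8:c]
sources: [0:a, 1:c]
N(rest) = Σ N(rest − s) over sources s of rest; N(one piece) = 1:
  size 1 → [9]=1  [10]=1
  size 2 → [6,9]=1  [8,10]=1  [9,10]=2
  size 3 → [3,6,9]=1  [6,9,10]=3  [7,8,10]=1  [8,9,10]=3
  size 4 → [0,3,6,9]=1  [3,6,9,10]=4  [5,7,8,10]=1  [6,8,9,10]=6  [7,8,9,10]=4
  size 5 → [0,3,6,9,10]=5  [3,6,8,9,10]=10  [4,5,7,8,10]=1  [5,7,8,9,10]=5  [6,7,8,9,10]=10
  size 6 → [0,3,6,8,9,10]=15  [2,4,5,7,8,10]=1  [3,6,7,8,9,10]=20  [4,5,7,8,9,10]=6  [5,6,7,8,9,10]=15
  size 7 → [0,3,6,7,8,9,10]=35  [1,2,4,5,7,8,10]=1  [2,4,5,7,8,9,10]=7  [3,5,6,7,8,9,10]=35  [4,5,6,7,8,9,10]=21
  size 8 → [0,3,5,6,7,8,9,10]=70  [1,2,4,5,7,8,9,10]=8  [2,4,5,6,7,8,9,10]=28  [3,4,5,6,7,8,9,10]=56
  size 9 → [0,3,4,5,6,7,8,9,10]=126  [1,2,4,5,6,7,8,9,10]=36  [2,3,4,5,6,7,8,9,10]=84
  first=0(a) contributes 120
  first=1(c) contributes 210
|[w]| = 330

330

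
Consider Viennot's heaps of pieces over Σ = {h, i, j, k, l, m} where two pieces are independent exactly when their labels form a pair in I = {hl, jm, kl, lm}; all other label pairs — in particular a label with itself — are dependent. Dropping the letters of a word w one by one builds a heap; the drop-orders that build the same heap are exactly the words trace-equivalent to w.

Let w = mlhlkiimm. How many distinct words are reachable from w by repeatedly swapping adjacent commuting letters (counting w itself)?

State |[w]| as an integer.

piece 0:m — minimal
piece 1:l — minimal
piece 2:h rests on {0:m}
piece 3:l rests on {1:l}
piece 4:k rests on {2:h}
piece 5:i rests on {3:l, 4:k}
piece 6:i rests on {5:i}
piece 7:m rests on {6:i}
piece 8:m rests on {7:m}
minimal pieces: {0:m, 1:l}
ways to finish when only these pieces remain (= sum over removing one remaining piece with nothing left below it):
  1 left: {8}→1
  2 left: {7,8}→1
  3 left: {6,7,8}→1
  4 left: {5,6,7,8}→1
  5 left: {3,5,6,7,8}→1  {4,5,6,7,8}→1
  6 left: {1,3,5,6,7,8}→1  {2,4,5,6,7,8}→1  {3,4,5,6,7,8}→2
  7 left: {0,2,4,5,6,7,8}→1  {1,3,4,5,6,7,8}→3  {2,3,4,5,6,7,8}→3
  placing 0:m first → 6 extensions
  placing 1:l first → 4 extensions
total linear extensions = 10

10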